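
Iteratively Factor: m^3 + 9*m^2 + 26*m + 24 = (m + 4)*(m^2 + 5*m + 6) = (m + 2)*(m + 4)*(m + 3)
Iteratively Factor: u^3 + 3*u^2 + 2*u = (u)*(u^2 + 3*u + 2) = u*(u + 1)*(u + 2)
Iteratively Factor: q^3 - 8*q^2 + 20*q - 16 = (q - 2)*(q^2 - 6*q + 8) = (q - 2)^2*(q - 4)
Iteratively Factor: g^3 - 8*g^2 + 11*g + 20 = (g + 1)*(g^2 - 9*g + 20) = (g - 5)*(g + 1)*(g - 4)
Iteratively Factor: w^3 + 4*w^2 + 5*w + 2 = (w + 1)*(w^2 + 3*w + 2) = (w + 1)*(w + 2)*(w + 1)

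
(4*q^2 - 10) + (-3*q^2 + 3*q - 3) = q^2 + 3*q - 13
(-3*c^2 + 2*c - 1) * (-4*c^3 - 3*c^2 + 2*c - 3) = 12*c^5 + c^4 - 8*c^3 + 16*c^2 - 8*c + 3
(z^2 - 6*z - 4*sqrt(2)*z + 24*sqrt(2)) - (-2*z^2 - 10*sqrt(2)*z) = 3*z^2 - 6*z + 6*sqrt(2)*z + 24*sqrt(2)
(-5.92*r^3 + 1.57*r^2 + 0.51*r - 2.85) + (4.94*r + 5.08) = -5.92*r^3 + 1.57*r^2 + 5.45*r + 2.23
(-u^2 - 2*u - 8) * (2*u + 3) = -2*u^3 - 7*u^2 - 22*u - 24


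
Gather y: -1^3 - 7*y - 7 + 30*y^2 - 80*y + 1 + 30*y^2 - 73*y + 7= 60*y^2 - 160*y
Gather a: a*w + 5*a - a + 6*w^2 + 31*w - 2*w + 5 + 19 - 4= a*(w + 4) + 6*w^2 + 29*w + 20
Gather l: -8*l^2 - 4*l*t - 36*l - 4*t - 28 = -8*l^2 + l*(-4*t - 36) - 4*t - 28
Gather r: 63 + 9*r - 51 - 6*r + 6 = 3*r + 18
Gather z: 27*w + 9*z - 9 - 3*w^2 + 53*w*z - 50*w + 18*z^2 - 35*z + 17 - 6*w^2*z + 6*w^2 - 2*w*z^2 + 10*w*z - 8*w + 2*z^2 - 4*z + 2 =3*w^2 - 31*w + z^2*(20 - 2*w) + z*(-6*w^2 + 63*w - 30) + 10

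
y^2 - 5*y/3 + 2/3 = (y - 1)*(y - 2/3)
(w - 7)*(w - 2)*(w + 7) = w^3 - 2*w^2 - 49*w + 98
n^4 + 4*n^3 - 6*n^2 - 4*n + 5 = (n - 1)^2*(n + 1)*(n + 5)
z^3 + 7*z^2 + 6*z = z*(z + 1)*(z + 6)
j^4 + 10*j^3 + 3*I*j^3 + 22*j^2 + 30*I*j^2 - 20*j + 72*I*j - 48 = (j + 4)*(j + 6)*(j + I)*(j + 2*I)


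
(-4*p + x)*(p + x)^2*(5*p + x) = -20*p^4 - 39*p^3*x - 17*p^2*x^2 + 3*p*x^3 + x^4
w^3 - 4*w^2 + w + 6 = (w - 3)*(w - 2)*(w + 1)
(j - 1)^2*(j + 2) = j^3 - 3*j + 2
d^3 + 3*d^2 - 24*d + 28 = (d - 2)^2*(d + 7)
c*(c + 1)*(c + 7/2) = c^3 + 9*c^2/2 + 7*c/2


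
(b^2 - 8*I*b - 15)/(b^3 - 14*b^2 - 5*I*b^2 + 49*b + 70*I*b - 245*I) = (b - 3*I)/(b^2 - 14*b + 49)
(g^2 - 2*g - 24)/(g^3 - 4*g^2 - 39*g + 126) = (g^2 - 2*g - 24)/(g^3 - 4*g^2 - 39*g + 126)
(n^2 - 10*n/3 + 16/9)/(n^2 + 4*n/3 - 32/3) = (n - 2/3)/(n + 4)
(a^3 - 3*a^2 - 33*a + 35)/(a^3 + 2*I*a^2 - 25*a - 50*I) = (a^2 - 8*a + 7)/(a^2 + a*(-5 + 2*I) - 10*I)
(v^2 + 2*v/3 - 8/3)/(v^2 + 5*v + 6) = (v - 4/3)/(v + 3)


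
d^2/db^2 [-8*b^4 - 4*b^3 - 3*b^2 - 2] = -96*b^2 - 24*b - 6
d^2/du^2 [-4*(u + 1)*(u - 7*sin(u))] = -28*(u + 1)*sin(u) + 56*cos(u) - 8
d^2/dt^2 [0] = 0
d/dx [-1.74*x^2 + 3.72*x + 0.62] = 3.72 - 3.48*x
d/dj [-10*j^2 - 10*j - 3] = -20*j - 10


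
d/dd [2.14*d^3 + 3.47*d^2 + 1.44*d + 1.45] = 6.42*d^2 + 6.94*d + 1.44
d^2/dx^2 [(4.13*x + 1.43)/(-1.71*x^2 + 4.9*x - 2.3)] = (-(3.42*x - 4.9)*(4.13*x + 1.43)*(6.84*x - 9.8) + (42.3738*x - 35.5834)*(1.71*x^2 - 4.9*x + 2.3))/(1.71*x^2 - 4.9*x + 2.3)^3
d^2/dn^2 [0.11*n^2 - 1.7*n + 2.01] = 0.220000000000000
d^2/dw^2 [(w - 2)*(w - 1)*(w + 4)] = 6*w + 2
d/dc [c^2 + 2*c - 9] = 2*c + 2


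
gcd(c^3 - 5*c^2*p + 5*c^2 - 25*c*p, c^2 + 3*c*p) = c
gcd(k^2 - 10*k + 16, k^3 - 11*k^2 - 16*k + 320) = k - 8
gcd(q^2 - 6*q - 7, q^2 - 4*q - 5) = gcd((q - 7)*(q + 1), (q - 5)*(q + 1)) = q + 1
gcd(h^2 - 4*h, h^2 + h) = h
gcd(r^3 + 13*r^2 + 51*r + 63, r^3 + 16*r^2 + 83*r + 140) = r + 7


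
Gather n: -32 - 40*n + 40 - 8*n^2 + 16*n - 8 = -8*n^2 - 24*n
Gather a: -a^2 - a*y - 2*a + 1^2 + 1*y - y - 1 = -a^2 + a*(-y - 2)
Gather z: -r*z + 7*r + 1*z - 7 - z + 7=-r*z + 7*r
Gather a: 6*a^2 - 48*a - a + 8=6*a^2 - 49*a + 8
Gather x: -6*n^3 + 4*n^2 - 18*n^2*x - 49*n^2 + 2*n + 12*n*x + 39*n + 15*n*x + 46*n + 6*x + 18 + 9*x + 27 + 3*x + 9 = -6*n^3 - 45*n^2 + 87*n + x*(-18*n^2 + 27*n + 18) + 54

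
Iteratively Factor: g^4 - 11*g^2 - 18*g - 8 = (g + 1)*(g^3 - g^2 - 10*g - 8) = (g + 1)^2*(g^2 - 2*g - 8) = (g + 1)^2*(g + 2)*(g - 4)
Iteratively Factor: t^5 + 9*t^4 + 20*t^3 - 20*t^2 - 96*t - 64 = (t + 4)*(t^4 + 5*t^3 - 20*t - 16) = (t + 1)*(t + 4)*(t^3 + 4*t^2 - 4*t - 16) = (t + 1)*(t + 4)^2*(t^2 - 4) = (t - 2)*(t + 1)*(t + 4)^2*(t + 2)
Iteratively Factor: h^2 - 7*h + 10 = (h - 2)*(h - 5)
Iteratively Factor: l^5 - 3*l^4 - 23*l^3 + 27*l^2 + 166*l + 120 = (l - 4)*(l^4 + l^3 - 19*l^2 - 49*l - 30) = (l - 5)*(l - 4)*(l^3 + 6*l^2 + 11*l + 6) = (l - 5)*(l - 4)*(l + 3)*(l^2 + 3*l + 2) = (l - 5)*(l - 4)*(l + 1)*(l + 3)*(l + 2)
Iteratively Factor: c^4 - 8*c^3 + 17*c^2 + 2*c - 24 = (c + 1)*(c^3 - 9*c^2 + 26*c - 24) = (c - 3)*(c + 1)*(c^2 - 6*c + 8) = (c - 3)*(c - 2)*(c + 1)*(c - 4)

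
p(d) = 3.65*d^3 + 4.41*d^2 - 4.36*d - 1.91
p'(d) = 10.95*d^2 + 8.82*d - 4.36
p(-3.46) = -85.22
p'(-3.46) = 96.21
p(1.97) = 34.52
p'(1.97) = 55.51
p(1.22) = 5.96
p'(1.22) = 22.70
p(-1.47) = 2.43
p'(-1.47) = 6.34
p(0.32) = -2.73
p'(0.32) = -0.42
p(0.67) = -1.75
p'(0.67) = 6.46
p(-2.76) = -33.02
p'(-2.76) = 54.71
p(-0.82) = 2.62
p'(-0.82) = -4.23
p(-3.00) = -47.69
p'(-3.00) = 67.73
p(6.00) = 919.09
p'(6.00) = 442.76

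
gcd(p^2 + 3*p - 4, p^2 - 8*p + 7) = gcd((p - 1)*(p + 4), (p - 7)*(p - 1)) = p - 1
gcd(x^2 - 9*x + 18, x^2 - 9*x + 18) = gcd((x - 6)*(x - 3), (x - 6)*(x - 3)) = x^2 - 9*x + 18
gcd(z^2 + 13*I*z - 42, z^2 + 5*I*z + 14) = z + 7*I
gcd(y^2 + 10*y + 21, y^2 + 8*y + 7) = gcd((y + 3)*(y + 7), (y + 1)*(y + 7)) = y + 7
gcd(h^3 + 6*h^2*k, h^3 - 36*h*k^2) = h^2 + 6*h*k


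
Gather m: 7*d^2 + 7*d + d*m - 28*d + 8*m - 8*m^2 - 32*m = 7*d^2 - 21*d - 8*m^2 + m*(d - 24)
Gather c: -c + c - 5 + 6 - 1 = 0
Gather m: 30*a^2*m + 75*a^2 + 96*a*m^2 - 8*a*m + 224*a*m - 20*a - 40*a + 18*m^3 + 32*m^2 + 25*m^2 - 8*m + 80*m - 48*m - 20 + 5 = 75*a^2 - 60*a + 18*m^3 + m^2*(96*a + 57) + m*(30*a^2 + 216*a + 24) - 15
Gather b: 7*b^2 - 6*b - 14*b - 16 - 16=7*b^2 - 20*b - 32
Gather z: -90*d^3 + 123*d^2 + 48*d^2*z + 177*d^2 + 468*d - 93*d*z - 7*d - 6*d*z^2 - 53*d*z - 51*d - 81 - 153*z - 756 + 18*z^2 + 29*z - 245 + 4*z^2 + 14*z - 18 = -90*d^3 + 300*d^2 + 410*d + z^2*(22 - 6*d) + z*(48*d^2 - 146*d - 110) - 1100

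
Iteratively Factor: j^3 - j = (j + 1)*(j^2 - j) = j*(j + 1)*(j - 1)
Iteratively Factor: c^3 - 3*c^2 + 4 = (c - 2)*(c^2 - c - 2) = (c - 2)*(c + 1)*(c - 2)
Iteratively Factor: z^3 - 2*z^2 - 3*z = (z + 1)*(z^2 - 3*z) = z*(z + 1)*(z - 3)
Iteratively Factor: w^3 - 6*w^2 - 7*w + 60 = (w - 5)*(w^2 - w - 12) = (w - 5)*(w + 3)*(w - 4)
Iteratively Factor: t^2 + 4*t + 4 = (t + 2)*(t + 2)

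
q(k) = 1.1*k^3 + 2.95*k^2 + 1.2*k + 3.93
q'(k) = 3.3*k^2 + 5.9*k + 1.2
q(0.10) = 4.08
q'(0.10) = 1.82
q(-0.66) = 4.11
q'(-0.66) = -1.26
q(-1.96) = 4.63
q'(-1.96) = 2.31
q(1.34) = 13.48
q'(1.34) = 15.03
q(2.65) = 48.30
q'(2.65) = 40.01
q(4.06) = 131.04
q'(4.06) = 79.55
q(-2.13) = 4.13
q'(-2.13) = 3.60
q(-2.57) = 1.66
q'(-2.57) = 7.83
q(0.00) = 3.93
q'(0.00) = 1.20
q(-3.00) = -2.82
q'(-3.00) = 13.20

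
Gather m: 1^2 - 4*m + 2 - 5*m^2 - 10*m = -5*m^2 - 14*m + 3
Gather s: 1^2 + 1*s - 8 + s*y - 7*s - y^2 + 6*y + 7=s*(y - 6) - y^2 + 6*y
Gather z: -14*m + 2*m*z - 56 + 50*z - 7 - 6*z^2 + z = -14*m - 6*z^2 + z*(2*m + 51) - 63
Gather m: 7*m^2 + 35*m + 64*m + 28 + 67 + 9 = 7*m^2 + 99*m + 104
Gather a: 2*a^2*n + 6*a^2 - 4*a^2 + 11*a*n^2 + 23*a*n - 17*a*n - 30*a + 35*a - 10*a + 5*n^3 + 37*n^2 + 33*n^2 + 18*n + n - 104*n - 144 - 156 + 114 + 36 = a^2*(2*n + 2) + a*(11*n^2 + 6*n - 5) + 5*n^3 + 70*n^2 - 85*n - 150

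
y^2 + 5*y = y*(y + 5)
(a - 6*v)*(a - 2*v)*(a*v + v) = a^3*v - 8*a^2*v^2 + a^2*v + 12*a*v^3 - 8*a*v^2 + 12*v^3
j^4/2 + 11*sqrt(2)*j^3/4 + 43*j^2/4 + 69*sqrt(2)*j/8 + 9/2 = (j/2 + sqrt(2))*(j + sqrt(2)/2)*(j + 3*sqrt(2)/2)^2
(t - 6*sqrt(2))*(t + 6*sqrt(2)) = t^2 - 72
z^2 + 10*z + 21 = (z + 3)*(z + 7)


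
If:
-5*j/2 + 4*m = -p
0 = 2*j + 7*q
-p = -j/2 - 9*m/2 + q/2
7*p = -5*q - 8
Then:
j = -1904/2369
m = -416/2369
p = -3096/2369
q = 544/2369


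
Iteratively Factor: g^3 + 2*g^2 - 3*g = (g - 1)*(g^2 + 3*g) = g*(g - 1)*(g + 3)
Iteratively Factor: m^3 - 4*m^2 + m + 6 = (m - 3)*(m^2 - m - 2) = (m - 3)*(m + 1)*(m - 2)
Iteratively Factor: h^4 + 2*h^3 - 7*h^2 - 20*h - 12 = (h - 3)*(h^3 + 5*h^2 + 8*h + 4) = (h - 3)*(h + 2)*(h^2 + 3*h + 2) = (h - 3)*(h + 2)^2*(h + 1)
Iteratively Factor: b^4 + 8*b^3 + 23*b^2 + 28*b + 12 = (b + 2)*(b^3 + 6*b^2 + 11*b + 6) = (b + 2)^2*(b^2 + 4*b + 3) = (b + 1)*(b + 2)^2*(b + 3)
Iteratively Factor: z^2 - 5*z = (z)*(z - 5)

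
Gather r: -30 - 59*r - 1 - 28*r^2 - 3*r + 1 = -28*r^2 - 62*r - 30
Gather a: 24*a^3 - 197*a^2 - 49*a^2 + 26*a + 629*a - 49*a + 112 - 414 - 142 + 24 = 24*a^3 - 246*a^2 + 606*a - 420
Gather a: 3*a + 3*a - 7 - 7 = 6*a - 14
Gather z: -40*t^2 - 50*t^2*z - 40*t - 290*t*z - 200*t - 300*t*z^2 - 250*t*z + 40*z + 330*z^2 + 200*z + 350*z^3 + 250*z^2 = -40*t^2 - 240*t + 350*z^3 + z^2*(580 - 300*t) + z*(-50*t^2 - 540*t + 240)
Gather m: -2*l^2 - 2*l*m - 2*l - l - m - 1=-2*l^2 - 3*l + m*(-2*l - 1) - 1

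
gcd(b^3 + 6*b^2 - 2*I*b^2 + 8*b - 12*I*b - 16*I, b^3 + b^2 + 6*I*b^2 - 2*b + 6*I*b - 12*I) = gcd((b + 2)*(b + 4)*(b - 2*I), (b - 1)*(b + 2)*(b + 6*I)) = b + 2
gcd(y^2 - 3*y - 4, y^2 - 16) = y - 4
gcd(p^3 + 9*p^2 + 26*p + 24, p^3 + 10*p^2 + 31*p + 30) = p^2 + 5*p + 6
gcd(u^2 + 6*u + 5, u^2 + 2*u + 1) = u + 1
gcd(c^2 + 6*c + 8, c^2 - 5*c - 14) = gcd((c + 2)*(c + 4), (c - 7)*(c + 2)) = c + 2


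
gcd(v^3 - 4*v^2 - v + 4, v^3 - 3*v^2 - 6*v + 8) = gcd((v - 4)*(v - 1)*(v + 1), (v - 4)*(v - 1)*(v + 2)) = v^2 - 5*v + 4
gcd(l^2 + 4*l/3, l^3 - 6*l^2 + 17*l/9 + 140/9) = l + 4/3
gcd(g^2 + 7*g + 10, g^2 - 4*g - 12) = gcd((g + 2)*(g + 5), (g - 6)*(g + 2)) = g + 2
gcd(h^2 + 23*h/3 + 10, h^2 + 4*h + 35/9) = h + 5/3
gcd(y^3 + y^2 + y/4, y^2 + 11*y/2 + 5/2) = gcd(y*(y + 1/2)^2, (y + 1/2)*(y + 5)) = y + 1/2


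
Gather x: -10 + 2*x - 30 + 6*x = 8*x - 40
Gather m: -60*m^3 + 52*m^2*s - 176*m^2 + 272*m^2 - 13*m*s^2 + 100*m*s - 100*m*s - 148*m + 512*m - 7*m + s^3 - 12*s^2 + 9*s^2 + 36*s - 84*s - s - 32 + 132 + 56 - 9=-60*m^3 + m^2*(52*s + 96) + m*(357 - 13*s^2) + s^3 - 3*s^2 - 49*s + 147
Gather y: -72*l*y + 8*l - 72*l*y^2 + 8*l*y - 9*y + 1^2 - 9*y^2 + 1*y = 8*l + y^2*(-72*l - 9) + y*(-64*l - 8) + 1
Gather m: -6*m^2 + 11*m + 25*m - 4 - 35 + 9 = -6*m^2 + 36*m - 30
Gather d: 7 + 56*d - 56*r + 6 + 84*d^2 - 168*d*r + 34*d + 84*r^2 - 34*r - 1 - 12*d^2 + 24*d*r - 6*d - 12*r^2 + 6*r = 72*d^2 + d*(84 - 144*r) + 72*r^2 - 84*r + 12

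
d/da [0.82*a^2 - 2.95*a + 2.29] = 1.64*a - 2.95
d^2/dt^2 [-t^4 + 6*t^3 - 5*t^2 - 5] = -12*t^2 + 36*t - 10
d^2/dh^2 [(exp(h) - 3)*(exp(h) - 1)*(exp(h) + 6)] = (9*exp(2*h) + 8*exp(h) - 21)*exp(h)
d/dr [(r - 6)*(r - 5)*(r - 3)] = 3*r^2 - 28*r + 63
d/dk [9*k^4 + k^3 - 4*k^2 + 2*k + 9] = 36*k^3 + 3*k^2 - 8*k + 2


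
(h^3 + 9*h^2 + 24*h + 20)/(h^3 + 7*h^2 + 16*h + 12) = (h + 5)/(h + 3)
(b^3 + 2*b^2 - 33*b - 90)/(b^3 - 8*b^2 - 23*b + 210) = (b + 3)/(b - 7)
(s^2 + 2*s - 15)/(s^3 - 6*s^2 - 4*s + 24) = (s^2 + 2*s - 15)/(s^3 - 6*s^2 - 4*s + 24)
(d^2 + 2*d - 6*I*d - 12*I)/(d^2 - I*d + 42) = (d^2 + d*(2 - 6*I) - 12*I)/(d^2 - I*d + 42)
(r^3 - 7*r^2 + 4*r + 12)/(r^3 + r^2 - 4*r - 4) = (r - 6)/(r + 2)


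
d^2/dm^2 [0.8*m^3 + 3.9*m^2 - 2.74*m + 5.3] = 4.8*m + 7.8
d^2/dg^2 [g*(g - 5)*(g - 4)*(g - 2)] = 12*g^2 - 66*g + 76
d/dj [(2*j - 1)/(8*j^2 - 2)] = -1/(4*j^2 + 4*j + 1)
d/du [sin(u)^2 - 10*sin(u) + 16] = 2*(sin(u) - 5)*cos(u)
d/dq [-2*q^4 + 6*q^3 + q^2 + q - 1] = -8*q^3 + 18*q^2 + 2*q + 1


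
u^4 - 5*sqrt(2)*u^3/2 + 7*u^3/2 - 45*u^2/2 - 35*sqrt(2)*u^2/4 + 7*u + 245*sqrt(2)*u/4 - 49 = (u - 7/2)*(u + 7)*(u - 2*sqrt(2))*(u - sqrt(2)/2)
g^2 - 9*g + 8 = (g - 8)*(g - 1)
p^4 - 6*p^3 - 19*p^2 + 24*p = p*(p - 8)*(p - 1)*(p + 3)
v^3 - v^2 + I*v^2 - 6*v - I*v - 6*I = (v - 3)*(v + 2)*(v + I)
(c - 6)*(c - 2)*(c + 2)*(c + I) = c^4 - 6*c^3 + I*c^3 - 4*c^2 - 6*I*c^2 + 24*c - 4*I*c + 24*I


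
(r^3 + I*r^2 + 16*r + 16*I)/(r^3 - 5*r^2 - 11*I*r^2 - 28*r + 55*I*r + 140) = (r^2 + 5*I*r - 4)/(r^2 - r*(5 + 7*I) + 35*I)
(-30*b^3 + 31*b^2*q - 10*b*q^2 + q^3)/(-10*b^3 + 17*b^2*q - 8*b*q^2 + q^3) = (-3*b + q)/(-b + q)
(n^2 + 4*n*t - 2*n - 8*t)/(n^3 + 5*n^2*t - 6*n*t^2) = (n^2 + 4*n*t - 2*n - 8*t)/(n*(n^2 + 5*n*t - 6*t^2))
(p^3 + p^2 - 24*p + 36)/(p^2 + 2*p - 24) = (p^2 - 5*p + 6)/(p - 4)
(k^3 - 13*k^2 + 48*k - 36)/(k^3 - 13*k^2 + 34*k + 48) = (k^2 - 7*k + 6)/(k^2 - 7*k - 8)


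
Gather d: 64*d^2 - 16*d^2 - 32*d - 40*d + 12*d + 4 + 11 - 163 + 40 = 48*d^2 - 60*d - 108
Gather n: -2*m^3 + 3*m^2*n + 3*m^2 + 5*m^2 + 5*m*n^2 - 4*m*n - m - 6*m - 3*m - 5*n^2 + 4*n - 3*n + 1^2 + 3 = -2*m^3 + 8*m^2 - 10*m + n^2*(5*m - 5) + n*(3*m^2 - 4*m + 1) + 4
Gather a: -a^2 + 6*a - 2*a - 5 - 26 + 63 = -a^2 + 4*a + 32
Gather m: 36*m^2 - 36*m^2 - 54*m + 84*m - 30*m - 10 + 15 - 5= 0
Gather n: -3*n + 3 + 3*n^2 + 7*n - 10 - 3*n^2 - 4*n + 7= 0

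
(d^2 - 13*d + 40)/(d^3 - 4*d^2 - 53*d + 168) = (d - 5)/(d^2 + 4*d - 21)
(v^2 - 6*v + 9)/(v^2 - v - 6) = (v - 3)/(v + 2)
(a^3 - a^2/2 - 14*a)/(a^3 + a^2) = (a^2 - a/2 - 14)/(a*(a + 1))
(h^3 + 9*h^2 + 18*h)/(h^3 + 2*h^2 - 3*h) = (h + 6)/(h - 1)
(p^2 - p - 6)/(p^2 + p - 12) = (p + 2)/(p + 4)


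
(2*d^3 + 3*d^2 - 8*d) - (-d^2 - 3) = 2*d^3 + 4*d^2 - 8*d + 3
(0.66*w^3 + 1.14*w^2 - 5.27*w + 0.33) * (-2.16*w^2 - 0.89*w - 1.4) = -1.4256*w^5 - 3.0498*w^4 + 9.4446*w^3 + 2.3815*w^2 + 7.0843*w - 0.462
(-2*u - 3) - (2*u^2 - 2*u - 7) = 4 - 2*u^2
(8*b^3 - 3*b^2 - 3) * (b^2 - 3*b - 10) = 8*b^5 - 27*b^4 - 71*b^3 + 27*b^2 + 9*b + 30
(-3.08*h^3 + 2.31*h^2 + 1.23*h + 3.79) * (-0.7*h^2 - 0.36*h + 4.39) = 2.156*h^5 - 0.5082*h^4 - 15.2138*h^3 + 7.0451*h^2 + 4.0353*h + 16.6381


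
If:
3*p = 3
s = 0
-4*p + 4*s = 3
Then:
No Solution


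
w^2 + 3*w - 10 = (w - 2)*(w + 5)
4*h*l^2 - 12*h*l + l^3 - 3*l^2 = l*(4*h + l)*(l - 3)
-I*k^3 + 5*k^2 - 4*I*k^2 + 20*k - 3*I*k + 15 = (k + 3)*(k + 5*I)*(-I*k - I)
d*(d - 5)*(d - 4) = d^3 - 9*d^2 + 20*d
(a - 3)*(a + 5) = a^2 + 2*a - 15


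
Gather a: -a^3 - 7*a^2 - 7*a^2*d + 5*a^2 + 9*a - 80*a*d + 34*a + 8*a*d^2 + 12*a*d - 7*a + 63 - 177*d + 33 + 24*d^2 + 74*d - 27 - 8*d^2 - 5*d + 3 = -a^3 + a^2*(-7*d - 2) + a*(8*d^2 - 68*d + 36) + 16*d^2 - 108*d + 72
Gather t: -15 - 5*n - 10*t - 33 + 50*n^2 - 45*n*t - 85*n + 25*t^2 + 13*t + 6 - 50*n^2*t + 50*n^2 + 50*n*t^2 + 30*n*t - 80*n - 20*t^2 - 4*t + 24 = 100*n^2 - 170*n + t^2*(50*n + 5) + t*(-50*n^2 - 15*n - 1) - 18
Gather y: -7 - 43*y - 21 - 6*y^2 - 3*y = -6*y^2 - 46*y - 28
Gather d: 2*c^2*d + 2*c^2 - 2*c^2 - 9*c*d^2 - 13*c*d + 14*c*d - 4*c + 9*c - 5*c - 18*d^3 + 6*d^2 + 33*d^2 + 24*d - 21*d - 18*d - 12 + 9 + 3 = -18*d^3 + d^2*(39 - 9*c) + d*(2*c^2 + c - 15)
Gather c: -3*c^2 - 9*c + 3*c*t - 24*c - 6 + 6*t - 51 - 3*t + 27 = -3*c^2 + c*(3*t - 33) + 3*t - 30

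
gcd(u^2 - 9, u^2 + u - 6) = u + 3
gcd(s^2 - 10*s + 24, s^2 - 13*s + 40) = 1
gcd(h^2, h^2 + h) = h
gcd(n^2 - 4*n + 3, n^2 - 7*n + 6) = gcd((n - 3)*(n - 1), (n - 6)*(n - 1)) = n - 1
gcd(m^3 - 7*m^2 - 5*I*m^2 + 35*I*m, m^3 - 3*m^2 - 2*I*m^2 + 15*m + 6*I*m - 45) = m - 5*I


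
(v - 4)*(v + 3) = v^2 - v - 12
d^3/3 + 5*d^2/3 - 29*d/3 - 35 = (d/3 + 1)*(d - 5)*(d + 7)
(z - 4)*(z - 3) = z^2 - 7*z + 12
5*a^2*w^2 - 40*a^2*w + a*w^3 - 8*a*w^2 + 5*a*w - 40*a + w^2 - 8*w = (5*a + w)*(w - 8)*(a*w + 1)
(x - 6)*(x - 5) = x^2 - 11*x + 30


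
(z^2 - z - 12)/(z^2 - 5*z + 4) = (z + 3)/(z - 1)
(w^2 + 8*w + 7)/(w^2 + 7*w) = (w + 1)/w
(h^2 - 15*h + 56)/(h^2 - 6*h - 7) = (h - 8)/(h + 1)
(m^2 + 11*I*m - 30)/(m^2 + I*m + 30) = (m + 5*I)/(m - 5*I)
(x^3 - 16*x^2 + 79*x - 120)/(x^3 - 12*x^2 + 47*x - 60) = (x - 8)/(x - 4)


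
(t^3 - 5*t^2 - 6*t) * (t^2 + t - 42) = t^5 - 4*t^4 - 53*t^3 + 204*t^2 + 252*t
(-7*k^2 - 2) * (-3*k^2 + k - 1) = 21*k^4 - 7*k^3 + 13*k^2 - 2*k + 2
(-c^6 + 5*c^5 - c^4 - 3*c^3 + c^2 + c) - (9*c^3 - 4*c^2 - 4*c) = -c^6 + 5*c^5 - c^4 - 12*c^3 + 5*c^2 + 5*c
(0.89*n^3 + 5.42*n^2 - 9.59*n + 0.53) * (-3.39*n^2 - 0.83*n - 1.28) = -3.0171*n^5 - 19.1125*n^4 + 26.8723*n^3 - 0.7746*n^2 + 11.8353*n - 0.6784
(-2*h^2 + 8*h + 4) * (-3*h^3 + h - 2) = 6*h^5 - 24*h^4 - 14*h^3 + 12*h^2 - 12*h - 8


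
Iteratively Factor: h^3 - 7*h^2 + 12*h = (h - 3)*(h^2 - 4*h) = (h - 4)*(h - 3)*(h)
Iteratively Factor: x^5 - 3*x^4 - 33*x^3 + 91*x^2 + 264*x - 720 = (x + 4)*(x^4 - 7*x^3 - 5*x^2 + 111*x - 180) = (x - 3)*(x + 4)*(x^3 - 4*x^2 - 17*x + 60) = (x - 3)^2*(x + 4)*(x^2 - x - 20) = (x - 3)^2*(x + 4)^2*(x - 5)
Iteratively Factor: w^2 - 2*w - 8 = (w - 4)*(w + 2)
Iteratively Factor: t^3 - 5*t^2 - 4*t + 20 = (t + 2)*(t^2 - 7*t + 10) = (t - 2)*(t + 2)*(t - 5)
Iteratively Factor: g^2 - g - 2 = (g + 1)*(g - 2)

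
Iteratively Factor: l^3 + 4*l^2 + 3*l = (l + 3)*(l^2 + l) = l*(l + 3)*(l + 1)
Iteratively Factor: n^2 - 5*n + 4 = (n - 1)*(n - 4)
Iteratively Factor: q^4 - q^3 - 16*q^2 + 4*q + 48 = (q + 3)*(q^3 - 4*q^2 - 4*q + 16) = (q - 4)*(q + 3)*(q^2 - 4) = (q - 4)*(q + 2)*(q + 3)*(q - 2)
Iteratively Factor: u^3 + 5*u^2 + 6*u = (u + 2)*(u^2 + 3*u) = (u + 2)*(u + 3)*(u)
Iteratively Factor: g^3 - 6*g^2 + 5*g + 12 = (g + 1)*(g^2 - 7*g + 12) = (g - 4)*(g + 1)*(g - 3)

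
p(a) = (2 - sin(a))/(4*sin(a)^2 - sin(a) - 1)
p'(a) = (2 - sin(a))*(-8*sin(a)*cos(a) + cos(a))/(4*sin(a)^2 - sin(a) - 1)^2 - cos(a)/(4*sin(a)^2 - sin(a) - 1)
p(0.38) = -1.99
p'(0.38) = -3.29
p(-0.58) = 3.40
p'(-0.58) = 19.32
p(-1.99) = 0.90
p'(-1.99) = -0.81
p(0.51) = -2.83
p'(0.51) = -11.77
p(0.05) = -1.88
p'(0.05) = 2.04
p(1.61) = 0.50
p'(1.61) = 0.09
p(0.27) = -1.76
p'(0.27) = -0.98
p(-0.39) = -57.16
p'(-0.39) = 5153.90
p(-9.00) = 26.37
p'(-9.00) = -1118.38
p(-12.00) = -3.80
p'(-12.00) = -25.25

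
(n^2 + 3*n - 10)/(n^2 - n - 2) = (n + 5)/(n + 1)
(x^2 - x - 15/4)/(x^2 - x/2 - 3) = (x - 5/2)/(x - 2)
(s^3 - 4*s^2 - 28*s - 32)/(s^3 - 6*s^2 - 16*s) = (s + 2)/s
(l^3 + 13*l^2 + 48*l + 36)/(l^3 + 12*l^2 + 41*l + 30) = (l + 6)/(l + 5)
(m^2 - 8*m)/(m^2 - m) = (m - 8)/(m - 1)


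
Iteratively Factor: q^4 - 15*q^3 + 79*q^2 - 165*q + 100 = (q - 5)*(q^3 - 10*q^2 + 29*q - 20) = (q - 5)*(q - 4)*(q^2 - 6*q + 5) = (q - 5)^2*(q - 4)*(q - 1)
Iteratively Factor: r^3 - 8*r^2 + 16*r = (r)*(r^2 - 8*r + 16) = r*(r - 4)*(r - 4)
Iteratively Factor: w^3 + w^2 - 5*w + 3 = (w + 3)*(w^2 - 2*w + 1) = (w - 1)*(w + 3)*(w - 1)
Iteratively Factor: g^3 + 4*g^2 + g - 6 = (g + 2)*(g^2 + 2*g - 3) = (g - 1)*(g + 2)*(g + 3)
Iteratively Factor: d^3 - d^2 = (d - 1)*(d^2) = d*(d - 1)*(d)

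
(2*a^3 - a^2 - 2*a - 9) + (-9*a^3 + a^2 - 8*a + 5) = -7*a^3 - 10*a - 4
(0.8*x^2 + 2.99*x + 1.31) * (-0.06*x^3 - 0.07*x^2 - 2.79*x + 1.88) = -0.048*x^5 - 0.2354*x^4 - 2.5199*x^3 - 6.9298*x^2 + 1.9663*x + 2.4628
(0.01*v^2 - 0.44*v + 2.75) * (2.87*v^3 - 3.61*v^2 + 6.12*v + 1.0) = 0.0287*v^5 - 1.2989*v^4 + 9.5421*v^3 - 12.6103*v^2 + 16.39*v + 2.75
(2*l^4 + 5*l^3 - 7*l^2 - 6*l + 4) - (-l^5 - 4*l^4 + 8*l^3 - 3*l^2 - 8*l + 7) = l^5 + 6*l^4 - 3*l^3 - 4*l^2 + 2*l - 3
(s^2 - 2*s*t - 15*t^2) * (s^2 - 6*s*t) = s^4 - 8*s^3*t - 3*s^2*t^2 + 90*s*t^3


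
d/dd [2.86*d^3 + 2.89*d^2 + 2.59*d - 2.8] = 8.58*d^2 + 5.78*d + 2.59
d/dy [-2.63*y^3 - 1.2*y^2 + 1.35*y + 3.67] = -7.89*y^2 - 2.4*y + 1.35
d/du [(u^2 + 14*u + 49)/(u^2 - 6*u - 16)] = 10*(-2*u^2 - 13*u + 7)/(u^4 - 12*u^3 + 4*u^2 + 192*u + 256)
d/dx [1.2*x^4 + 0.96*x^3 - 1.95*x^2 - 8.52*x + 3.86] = 4.8*x^3 + 2.88*x^2 - 3.9*x - 8.52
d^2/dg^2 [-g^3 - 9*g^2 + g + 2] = -6*g - 18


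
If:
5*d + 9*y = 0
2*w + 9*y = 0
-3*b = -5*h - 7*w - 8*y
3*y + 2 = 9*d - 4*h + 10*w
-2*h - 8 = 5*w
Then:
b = -2465/468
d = -3/13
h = -133/52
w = -15/26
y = 5/39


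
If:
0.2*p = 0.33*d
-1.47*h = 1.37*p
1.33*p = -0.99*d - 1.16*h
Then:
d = 0.00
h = 0.00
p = 0.00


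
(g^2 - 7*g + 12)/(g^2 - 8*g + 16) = (g - 3)/(g - 4)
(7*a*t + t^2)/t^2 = (7*a + t)/t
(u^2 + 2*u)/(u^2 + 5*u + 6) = u/(u + 3)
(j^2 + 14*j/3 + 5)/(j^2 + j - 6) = (j + 5/3)/(j - 2)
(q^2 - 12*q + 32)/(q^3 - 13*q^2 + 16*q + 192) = (q - 4)/(q^2 - 5*q - 24)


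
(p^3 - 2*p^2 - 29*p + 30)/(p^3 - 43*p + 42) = (p + 5)/(p + 7)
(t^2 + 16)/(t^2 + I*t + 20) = (t + 4*I)/(t + 5*I)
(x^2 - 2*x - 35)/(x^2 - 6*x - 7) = (x + 5)/(x + 1)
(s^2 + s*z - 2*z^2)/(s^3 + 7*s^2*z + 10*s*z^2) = (s - z)/(s*(s + 5*z))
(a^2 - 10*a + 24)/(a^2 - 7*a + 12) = (a - 6)/(a - 3)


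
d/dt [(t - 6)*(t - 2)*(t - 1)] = 3*t^2 - 18*t + 20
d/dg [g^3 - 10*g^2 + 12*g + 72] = 3*g^2 - 20*g + 12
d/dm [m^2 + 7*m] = 2*m + 7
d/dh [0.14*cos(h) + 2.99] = -0.14*sin(h)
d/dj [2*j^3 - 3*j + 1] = 6*j^2 - 3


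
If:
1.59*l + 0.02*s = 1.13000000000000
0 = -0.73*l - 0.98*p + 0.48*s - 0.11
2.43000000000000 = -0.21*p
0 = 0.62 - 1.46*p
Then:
No Solution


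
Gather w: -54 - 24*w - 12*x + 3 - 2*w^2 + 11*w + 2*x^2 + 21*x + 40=-2*w^2 - 13*w + 2*x^2 + 9*x - 11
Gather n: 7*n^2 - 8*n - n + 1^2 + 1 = 7*n^2 - 9*n + 2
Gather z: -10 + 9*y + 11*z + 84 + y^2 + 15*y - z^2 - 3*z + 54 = y^2 + 24*y - z^2 + 8*z + 128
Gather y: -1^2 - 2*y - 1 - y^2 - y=-y^2 - 3*y - 2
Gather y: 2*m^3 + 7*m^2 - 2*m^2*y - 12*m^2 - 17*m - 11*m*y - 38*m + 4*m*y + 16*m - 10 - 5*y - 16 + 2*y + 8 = 2*m^3 - 5*m^2 - 39*m + y*(-2*m^2 - 7*m - 3) - 18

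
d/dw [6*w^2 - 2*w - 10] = 12*w - 2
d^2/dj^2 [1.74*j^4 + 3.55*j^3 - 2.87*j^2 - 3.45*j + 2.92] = 20.88*j^2 + 21.3*j - 5.74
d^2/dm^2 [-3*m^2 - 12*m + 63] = -6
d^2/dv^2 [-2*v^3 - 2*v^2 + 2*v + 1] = -12*v - 4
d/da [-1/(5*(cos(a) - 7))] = -sin(a)/(5*(cos(a) - 7)^2)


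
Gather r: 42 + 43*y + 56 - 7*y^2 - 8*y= -7*y^2 + 35*y + 98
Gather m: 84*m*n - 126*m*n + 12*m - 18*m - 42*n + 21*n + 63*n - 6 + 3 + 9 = m*(-42*n - 6) + 42*n + 6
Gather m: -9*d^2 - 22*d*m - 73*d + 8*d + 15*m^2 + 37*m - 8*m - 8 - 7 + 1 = -9*d^2 - 65*d + 15*m^2 + m*(29 - 22*d) - 14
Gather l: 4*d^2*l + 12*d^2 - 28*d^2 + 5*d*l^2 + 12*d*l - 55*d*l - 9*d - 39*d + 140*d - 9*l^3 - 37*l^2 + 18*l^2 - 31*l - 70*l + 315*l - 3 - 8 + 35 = -16*d^2 + 92*d - 9*l^3 + l^2*(5*d - 19) + l*(4*d^2 - 43*d + 214) + 24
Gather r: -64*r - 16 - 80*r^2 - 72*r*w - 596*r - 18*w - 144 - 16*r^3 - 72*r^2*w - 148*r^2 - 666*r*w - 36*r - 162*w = -16*r^3 + r^2*(-72*w - 228) + r*(-738*w - 696) - 180*w - 160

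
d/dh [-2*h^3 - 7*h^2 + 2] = 2*h*(-3*h - 7)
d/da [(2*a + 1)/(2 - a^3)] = (4*a^3 + 3*a^2 + 4)/(a^6 - 4*a^3 + 4)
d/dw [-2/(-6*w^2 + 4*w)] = 2*(1 - 3*w)/(w^2*(3*w - 2)^2)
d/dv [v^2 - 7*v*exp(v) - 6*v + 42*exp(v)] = -7*v*exp(v) + 2*v + 35*exp(v) - 6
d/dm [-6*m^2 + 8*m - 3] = 8 - 12*m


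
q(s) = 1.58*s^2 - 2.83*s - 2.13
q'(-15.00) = -50.23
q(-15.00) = 395.82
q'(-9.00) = -31.27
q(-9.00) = 151.32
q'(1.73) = 2.64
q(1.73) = -2.30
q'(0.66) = -0.74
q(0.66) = -3.31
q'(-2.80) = -11.68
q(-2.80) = 18.18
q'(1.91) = 3.21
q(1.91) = -1.77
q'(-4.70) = -17.68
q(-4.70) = 46.07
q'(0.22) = -2.13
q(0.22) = -2.68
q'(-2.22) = -9.85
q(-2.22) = 11.94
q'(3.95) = 9.65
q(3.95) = 11.34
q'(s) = 3.16*s - 2.83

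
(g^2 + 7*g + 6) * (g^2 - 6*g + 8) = g^4 + g^3 - 28*g^2 + 20*g + 48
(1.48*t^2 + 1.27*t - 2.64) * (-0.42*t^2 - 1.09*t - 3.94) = -0.6216*t^4 - 2.1466*t^3 - 6.1067*t^2 - 2.1262*t + 10.4016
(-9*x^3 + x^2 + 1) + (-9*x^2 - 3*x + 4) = -9*x^3 - 8*x^2 - 3*x + 5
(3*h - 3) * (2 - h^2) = -3*h^3 + 3*h^2 + 6*h - 6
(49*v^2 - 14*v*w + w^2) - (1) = 49*v^2 - 14*v*w + w^2 - 1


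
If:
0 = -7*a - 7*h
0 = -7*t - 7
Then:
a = -h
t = -1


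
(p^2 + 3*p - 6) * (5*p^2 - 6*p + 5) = 5*p^4 + 9*p^3 - 43*p^2 + 51*p - 30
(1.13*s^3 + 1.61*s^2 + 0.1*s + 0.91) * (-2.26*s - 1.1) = -2.5538*s^4 - 4.8816*s^3 - 1.997*s^2 - 2.1666*s - 1.001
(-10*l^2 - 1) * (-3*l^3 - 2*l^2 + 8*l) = 30*l^5 + 20*l^4 - 77*l^3 + 2*l^2 - 8*l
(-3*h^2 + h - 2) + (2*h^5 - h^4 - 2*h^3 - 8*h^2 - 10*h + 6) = 2*h^5 - h^4 - 2*h^3 - 11*h^2 - 9*h + 4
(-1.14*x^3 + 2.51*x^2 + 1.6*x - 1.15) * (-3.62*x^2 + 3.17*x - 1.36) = 4.1268*x^5 - 12.7*x^4 + 3.7151*x^3 + 5.8214*x^2 - 5.8215*x + 1.564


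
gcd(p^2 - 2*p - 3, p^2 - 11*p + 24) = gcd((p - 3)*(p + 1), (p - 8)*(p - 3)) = p - 3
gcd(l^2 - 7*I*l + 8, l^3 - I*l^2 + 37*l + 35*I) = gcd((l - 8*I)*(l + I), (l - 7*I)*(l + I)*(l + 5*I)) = l + I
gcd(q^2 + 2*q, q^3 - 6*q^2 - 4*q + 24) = q + 2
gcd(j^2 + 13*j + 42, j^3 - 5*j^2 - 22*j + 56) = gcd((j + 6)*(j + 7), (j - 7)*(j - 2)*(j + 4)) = 1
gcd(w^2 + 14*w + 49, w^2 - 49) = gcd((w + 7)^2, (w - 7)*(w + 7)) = w + 7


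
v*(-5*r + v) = -5*r*v + v^2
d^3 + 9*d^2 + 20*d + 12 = (d + 1)*(d + 2)*(d + 6)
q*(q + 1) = q^2 + q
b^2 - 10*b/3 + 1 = (b - 3)*(b - 1/3)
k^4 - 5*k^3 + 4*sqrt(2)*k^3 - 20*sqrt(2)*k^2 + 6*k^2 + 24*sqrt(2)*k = k*(k - 3)*(k - 2)*(k + 4*sqrt(2))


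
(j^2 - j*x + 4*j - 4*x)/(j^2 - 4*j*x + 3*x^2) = (-j - 4)/(-j + 3*x)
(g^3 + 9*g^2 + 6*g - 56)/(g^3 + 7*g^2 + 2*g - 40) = (g + 7)/(g + 5)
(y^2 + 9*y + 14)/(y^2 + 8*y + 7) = (y + 2)/(y + 1)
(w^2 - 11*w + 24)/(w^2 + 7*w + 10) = (w^2 - 11*w + 24)/(w^2 + 7*w + 10)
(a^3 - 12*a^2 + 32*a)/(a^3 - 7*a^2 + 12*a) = (a - 8)/(a - 3)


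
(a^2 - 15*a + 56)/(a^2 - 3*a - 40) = (a - 7)/(a + 5)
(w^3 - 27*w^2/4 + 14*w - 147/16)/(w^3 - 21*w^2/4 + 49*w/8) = (w - 3/2)/w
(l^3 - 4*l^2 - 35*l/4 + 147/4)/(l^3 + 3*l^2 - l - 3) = (l^2 - 7*l + 49/4)/(l^2 - 1)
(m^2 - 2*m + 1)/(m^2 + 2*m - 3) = (m - 1)/(m + 3)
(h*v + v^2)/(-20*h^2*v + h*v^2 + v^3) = (h + v)/(-20*h^2 + h*v + v^2)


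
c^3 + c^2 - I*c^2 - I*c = c*(c + 1)*(c - I)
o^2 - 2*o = o*(o - 2)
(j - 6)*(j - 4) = j^2 - 10*j + 24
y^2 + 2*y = y*(y + 2)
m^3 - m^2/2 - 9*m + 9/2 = (m - 3)*(m - 1/2)*(m + 3)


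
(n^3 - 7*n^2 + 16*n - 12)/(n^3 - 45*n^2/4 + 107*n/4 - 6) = 4*(n^2 - 4*n + 4)/(4*n^2 - 33*n + 8)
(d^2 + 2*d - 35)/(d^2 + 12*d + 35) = (d - 5)/(d + 5)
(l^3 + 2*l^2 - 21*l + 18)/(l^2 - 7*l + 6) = (l^2 + 3*l - 18)/(l - 6)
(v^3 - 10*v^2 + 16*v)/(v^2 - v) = (v^2 - 10*v + 16)/(v - 1)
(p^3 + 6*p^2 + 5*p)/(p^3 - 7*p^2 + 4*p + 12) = p*(p + 5)/(p^2 - 8*p + 12)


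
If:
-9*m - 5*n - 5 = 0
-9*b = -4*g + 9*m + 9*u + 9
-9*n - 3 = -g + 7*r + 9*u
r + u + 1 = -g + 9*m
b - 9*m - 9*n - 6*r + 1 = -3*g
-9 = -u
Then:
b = -7115/298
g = -15235/298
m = -23725/2682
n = 4447/298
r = -5735/149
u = 9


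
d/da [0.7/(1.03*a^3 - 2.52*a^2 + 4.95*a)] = (-2.163*a^2 + 3.528*a - 3.465)/(a^2*(1.03*a^2 - 2.52*a + 4.95)^2)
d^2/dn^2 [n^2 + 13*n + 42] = 2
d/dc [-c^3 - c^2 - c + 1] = -3*c^2 - 2*c - 1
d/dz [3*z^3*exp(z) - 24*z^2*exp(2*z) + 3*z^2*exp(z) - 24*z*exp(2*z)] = 3*(z^3 - 16*z^2*exp(z) + 4*z^2 - 32*z*exp(z) + 2*z - 8*exp(z))*exp(z)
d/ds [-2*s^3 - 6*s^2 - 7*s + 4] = -6*s^2 - 12*s - 7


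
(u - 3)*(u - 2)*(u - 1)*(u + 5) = u^4 - u^3 - 19*u^2 + 49*u - 30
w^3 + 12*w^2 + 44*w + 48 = (w + 2)*(w + 4)*(w + 6)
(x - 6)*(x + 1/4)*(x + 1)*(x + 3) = x^4 - 7*x^3/4 - 43*x^2/2 - 93*x/4 - 9/2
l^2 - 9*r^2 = (l - 3*r)*(l + 3*r)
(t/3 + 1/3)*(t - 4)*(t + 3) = t^3/3 - 13*t/3 - 4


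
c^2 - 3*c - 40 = (c - 8)*(c + 5)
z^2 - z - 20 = (z - 5)*(z + 4)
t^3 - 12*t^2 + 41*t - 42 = (t - 7)*(t - 3)*(t - 2)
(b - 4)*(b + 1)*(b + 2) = b^3 - b^2 - 10*b - 8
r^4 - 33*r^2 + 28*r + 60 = (r - 5)*(r - 2)*(r + 1)*(r + 6)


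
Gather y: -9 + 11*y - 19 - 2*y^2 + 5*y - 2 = -2*y^2 + 16*y - 30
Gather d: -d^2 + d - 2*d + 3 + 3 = -d^2 - d + 6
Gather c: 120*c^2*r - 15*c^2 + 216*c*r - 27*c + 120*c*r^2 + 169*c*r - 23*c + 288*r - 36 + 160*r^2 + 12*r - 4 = c^2*(120*r - 15) + c*(120*r^2 + 385*r - 50) + 160*r^2 + 300*r - 40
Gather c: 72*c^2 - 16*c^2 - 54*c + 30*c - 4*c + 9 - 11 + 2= 56*c^2 - 28*c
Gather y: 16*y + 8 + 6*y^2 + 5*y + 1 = 6*y^2 + 21*y + 9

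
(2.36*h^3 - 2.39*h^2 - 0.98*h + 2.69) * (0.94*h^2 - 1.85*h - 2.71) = 2.2184*h^5 - 6.6126*h^4 - 2.8953*h^3 + 10.8185*h^2 - 2.3207*h - 7.2899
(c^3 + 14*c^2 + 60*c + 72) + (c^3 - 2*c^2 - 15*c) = 2*c^3 + 12*c^2 + 45*c + 72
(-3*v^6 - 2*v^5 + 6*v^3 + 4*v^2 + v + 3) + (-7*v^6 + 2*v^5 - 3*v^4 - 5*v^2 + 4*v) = -10*v^6 - 3*v^4 + 6*v^3 - v^2 + 5*v + 3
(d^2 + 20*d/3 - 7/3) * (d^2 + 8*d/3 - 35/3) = d^4 + 28*d^3/3 + 34*d^2/9 - 84*d + 245/9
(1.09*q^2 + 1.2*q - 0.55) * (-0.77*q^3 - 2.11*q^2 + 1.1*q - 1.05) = -0.8393*q^5 - 3.2239*q^4 - 0.909499999999999*q^3 + 1.336*q^2 - 1.865*q + 0.5775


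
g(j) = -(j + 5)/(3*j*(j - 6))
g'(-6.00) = 0.00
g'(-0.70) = -0.55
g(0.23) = 1.31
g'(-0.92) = -0.32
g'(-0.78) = -0.44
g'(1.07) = -0.22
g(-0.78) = -0.27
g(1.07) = 0.38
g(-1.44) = -0.11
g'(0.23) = -5.23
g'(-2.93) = -0.02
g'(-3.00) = -0.02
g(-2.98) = -0.03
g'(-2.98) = -0.02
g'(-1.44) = -0.12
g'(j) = -1/(3*j*(j - 6)) + (j + 5)/(3*j*(j - 6)^2) + (j + 5)/(3*j^2*(j - 6))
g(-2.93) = -0.03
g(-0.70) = -0.31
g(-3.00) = -0.02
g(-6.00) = 0.00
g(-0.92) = -0.21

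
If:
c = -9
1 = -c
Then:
No Solution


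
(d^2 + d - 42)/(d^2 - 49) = (d - 6)/(d - 7)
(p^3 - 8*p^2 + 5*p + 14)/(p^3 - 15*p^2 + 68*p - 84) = (p + 1)/(p - 6)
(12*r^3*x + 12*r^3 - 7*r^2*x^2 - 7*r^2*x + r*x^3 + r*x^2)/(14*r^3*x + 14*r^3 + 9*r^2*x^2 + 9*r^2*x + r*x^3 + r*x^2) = (12*r^2 - 7*r*x + x^2)/(14*r^2 + 9*r*x + x^2)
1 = 1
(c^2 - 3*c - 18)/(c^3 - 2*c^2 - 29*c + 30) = (c + 3)/(c^2 + 4*c - 5)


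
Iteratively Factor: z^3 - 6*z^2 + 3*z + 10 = (z + 1)*(z^2 - 7*z + 10) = (z - 2)*(z + 1)*(z - 5)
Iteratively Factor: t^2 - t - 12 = (t - 4)*(t + 3)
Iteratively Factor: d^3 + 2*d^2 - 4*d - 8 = (d + 2)*(d^2 - 4) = (d + 2)^2*(d - 2)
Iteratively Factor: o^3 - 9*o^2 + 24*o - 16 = (o - 1)*(o^2 - 8*o + 16) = (o - 4)*(o - 1)*(o - 4)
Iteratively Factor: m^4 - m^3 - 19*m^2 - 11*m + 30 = (m + 2)*(m^3 - 3*m^2 - 13*m + 15) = (m - 1)*(m + 2)*(m^2 - 2*m - 15) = (m - 1)*(m + 2)*(m + 3)*(m - 5)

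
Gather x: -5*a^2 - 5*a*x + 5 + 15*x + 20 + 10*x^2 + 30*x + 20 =-5*a^2 + 10*x^2 + x*(45 - 5*a) + 45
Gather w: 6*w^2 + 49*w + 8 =6*w^2 + 49*w + 8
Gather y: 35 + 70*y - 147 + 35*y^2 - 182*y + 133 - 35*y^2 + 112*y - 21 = 0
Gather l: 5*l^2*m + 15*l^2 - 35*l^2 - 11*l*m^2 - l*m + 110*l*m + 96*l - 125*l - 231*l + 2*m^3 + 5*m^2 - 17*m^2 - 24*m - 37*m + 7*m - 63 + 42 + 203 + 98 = l^2*(5*m - 20) + l*(-11*m^2 + 109*m - 260) + 2*m^3 - 12*m^2 - 54*m + 280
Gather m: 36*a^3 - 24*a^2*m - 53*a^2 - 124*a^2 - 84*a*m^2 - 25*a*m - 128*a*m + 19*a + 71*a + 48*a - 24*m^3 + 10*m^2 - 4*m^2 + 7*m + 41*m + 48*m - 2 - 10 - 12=36*a^3 - 177*a^2 + 138*a - 24*m^3 + m^2*(6 - 84*a) + m*(-24*a^2 - 153*a + 96) - 24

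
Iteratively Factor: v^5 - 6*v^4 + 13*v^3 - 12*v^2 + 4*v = (v - 2)*(v^4 - 4*v^3 + 5*v^2 - 2*v) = (v - 2)^2*(v^3 - 2*v^2 + v) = (v - 2)^2*(v - 1)*(v^2 - v) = (v - 2)^2*(v - 1)^2*(v)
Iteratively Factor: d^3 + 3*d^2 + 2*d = (d + 1)*(d^2 + 2*d) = (d + 1)*(d + 2)*(d)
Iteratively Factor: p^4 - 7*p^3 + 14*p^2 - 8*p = (p)*(p^3 - 7*p^2 + 14*p - 8) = p*(p - 1)*(p^2 - 6*p + 8) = p*(p - 4)*(p - 1)*(p - 2)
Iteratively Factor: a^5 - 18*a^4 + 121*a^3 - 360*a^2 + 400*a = (a - 5)*(a^4 - 13*a^3 + 56*a^2 - 80*a) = a*(a - 5)*(a^3 - 13*a^2 + 56*a - 80) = a*(a - 5)^2*(a^2 - 8*a + 16) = a*(a - 5)^2*(a - 4)*(a - 4)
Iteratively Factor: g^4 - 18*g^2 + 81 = (g - 3)*(g^3 + 3*g^2 - 9*g - 27) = (g - 3)^2*(g^2 + 6*g + 9) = (g - 3)^2*(g + 3)*(g + 3)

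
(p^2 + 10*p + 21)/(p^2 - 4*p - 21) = (p + 7)/(p - 7)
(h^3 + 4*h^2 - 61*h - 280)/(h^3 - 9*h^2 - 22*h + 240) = (h + 7)/(h - 6)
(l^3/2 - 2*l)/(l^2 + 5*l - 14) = l*(l + 2)/(2*(l + 7))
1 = 1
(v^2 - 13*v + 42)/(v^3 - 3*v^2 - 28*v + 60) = (v - 7)/(v^2 + 3*v - 10)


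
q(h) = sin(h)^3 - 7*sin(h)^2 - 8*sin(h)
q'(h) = 3*sin(h)^2*cos(h) - 14*sin(h)*cos(h) - 8*cos(h)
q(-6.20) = -0.71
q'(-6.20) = -9.11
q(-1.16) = 0.68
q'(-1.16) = 2.94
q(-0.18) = 1.20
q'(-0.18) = -5.31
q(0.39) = -4.00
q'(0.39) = -11.92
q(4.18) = 1.06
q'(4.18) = -3.19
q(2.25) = -9.99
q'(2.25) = 10.73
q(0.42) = -4.36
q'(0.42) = -12.06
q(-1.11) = 0.83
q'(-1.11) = 3.09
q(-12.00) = -6.15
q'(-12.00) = -12.36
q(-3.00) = 0.99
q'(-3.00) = 5.90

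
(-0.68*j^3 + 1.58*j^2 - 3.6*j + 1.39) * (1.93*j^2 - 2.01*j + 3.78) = -1.3124*j^5 + 4.4162*j^4 - 12.6942*j^3 + 15.8911*j^2 - 16.4019*j + 5.2542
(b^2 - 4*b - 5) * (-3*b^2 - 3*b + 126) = -3*b^4 + 9*b^3 + 153*b^2 - 489*b - 630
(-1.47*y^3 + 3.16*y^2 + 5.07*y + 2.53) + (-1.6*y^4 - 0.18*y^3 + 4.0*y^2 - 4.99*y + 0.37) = -1.6*y^4 - 1.65*y^3 + 7.16*y^2 + 0.0800000000000001*y + 2.9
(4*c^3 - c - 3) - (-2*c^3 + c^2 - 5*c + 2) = 6*c^3 - c^2 + 4*c - 5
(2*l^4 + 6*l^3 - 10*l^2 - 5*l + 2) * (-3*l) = -6*l^5 - 18*l^4 + 30*l^3 + 15*l^2 - 6*l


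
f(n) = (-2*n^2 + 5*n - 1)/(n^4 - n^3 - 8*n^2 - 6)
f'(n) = (5 - 4*n)/(n^4 - n^3 - 8*n^2 - 6) + (-2*n^2 + 5*n - 1)*(-4*n^3 + 3*n^2 + 16*n)/(n^4 - n^3 - 8*n^2 - 6)^2 = (-n*(-4*n^2 + 3*n + 16)*(2*n^2 - 5*n + 1) + (4*n - 5)*(-n^4 + n^3 + 8*n^2 + 6))/(-n^4 + n^3 + 8*n^2 + 6)^2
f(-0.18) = 0.31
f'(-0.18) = -0.78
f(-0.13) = 0.27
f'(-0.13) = -0.81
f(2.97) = 0.15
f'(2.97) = 0.46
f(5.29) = -0.08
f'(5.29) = 0.04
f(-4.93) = -0.15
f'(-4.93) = -0.09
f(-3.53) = -0.47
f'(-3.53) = -0.58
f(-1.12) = 0.70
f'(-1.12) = -0.27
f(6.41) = -0.05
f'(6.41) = 0.02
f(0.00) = 0.17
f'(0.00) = -0.83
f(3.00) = 0.17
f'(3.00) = 0.52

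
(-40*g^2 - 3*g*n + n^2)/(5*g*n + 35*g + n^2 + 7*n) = (-8*g + n)/(n + 7)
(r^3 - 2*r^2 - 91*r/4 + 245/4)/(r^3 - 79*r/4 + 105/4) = (2*r - 7)/(2*r - 3)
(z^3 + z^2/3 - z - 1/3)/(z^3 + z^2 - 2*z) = (3*z^2 + 4*z + 1)/(3*z*(z + 2))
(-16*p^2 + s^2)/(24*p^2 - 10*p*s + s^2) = (-4*p - s)/(6*p - s)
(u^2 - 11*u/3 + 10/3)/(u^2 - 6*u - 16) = (-3*u^2 + 11*u - 10)/(3*(-u^2 + 6*u + 16))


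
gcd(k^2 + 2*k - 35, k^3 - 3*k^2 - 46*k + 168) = k + 7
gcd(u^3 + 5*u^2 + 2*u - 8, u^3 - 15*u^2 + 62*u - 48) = u - 1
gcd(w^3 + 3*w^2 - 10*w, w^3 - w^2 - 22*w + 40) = w^2 + 3*w - 10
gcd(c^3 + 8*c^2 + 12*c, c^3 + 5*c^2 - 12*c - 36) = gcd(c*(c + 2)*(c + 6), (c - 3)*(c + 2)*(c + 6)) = c^2 + 8*c + 12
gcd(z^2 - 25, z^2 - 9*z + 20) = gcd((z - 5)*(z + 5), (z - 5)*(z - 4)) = z - 5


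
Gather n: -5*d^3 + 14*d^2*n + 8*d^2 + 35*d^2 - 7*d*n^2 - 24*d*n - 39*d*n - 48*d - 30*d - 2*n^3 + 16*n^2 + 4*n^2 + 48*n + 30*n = -5*d^3 + 43*d^2 - 78*d - 2*n^3 + n^2*(20 - 7*d) + n*(14*d^2 - 63*d + 78)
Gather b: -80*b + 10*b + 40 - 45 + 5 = -70*b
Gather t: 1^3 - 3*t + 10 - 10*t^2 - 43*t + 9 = -10*t^2 - 46*t + 20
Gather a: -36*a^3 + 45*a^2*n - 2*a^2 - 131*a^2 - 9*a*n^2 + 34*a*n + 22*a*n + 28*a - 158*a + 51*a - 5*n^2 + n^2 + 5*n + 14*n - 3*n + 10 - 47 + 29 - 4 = -36*a^3 + a^2*(45*n - 133) + a*(-9*n^2 + 56*n - 79) - 4*n^2 + 16*n - 12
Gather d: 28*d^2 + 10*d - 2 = 28*d^2 + 10*d - 2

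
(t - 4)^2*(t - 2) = t^3 - 10*t^2 + 32*t - 32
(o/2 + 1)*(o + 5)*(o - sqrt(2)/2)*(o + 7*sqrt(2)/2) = o^4/2 + 3*sqrt(2)*o^3/2 + 7*o^3/2 + 13*o^2/4 + 21*sqrt(2)*o^2/2 - 49*o/4 + 15*sqrt(2)*o - 35/2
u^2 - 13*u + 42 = (u - 7)*(u - 6)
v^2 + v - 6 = (v - 2)*(v + 3)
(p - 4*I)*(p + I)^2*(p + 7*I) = p^4 + 5*I*p^3 + 21*p^2 + 53*I*p - 28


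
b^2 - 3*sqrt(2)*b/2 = b*(b - 3*sqrt(2)/2)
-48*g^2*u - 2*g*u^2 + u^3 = u*(-8*g + u)*(6*g + u)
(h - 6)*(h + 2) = h^2 - 4*h - 12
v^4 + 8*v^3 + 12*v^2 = v^2*(v + 2)*(v + 6)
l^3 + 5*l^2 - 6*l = l*(l - 1)*(l + 6)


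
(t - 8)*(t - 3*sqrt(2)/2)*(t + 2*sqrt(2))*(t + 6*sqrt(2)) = t^4 - 8*t^3 + 13*sqrt(2)*t^3/2 - 52*sqrt(2)*t^2 - 36*sqrt(2)*t + 288*sqrt(2)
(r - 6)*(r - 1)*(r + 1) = r^3 - 6*r^2 - r + 6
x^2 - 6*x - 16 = (x - 8)*(x + 2)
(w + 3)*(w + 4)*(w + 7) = w^3 + 14*w^2 + 61*w + 84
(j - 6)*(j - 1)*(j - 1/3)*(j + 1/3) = j^4 - 7*j^3 + 53*j^2/9 + 7*j/9 - 2/3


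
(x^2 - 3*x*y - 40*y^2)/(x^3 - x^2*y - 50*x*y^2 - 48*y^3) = (x + 5*y)/(x^2 + 7*x*y + 6*y^2)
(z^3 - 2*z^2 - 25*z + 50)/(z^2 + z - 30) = (z^2 + 3*z - 10)/(z + 6)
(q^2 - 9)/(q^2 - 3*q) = (q + 3)/q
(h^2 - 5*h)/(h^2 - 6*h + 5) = h/(h - 1)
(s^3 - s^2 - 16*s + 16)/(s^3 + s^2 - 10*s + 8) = (s - 4)/(s - 2)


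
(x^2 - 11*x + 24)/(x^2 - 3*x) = (x - 8)/x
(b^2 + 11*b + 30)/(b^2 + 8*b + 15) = (b + 6)/(b + 3)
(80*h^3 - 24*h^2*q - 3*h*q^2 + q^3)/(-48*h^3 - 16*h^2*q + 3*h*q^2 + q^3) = (-20*h^2 + h*q + q^2)/(12*h^2 + 7*h*q + q^2)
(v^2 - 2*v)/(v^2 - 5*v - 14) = v*(2 - v)/(-v^2 + 5*v + 14)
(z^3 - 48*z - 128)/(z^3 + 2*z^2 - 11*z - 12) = (z^2 - 4*z - 32)/(z^2 - 2*z - 3)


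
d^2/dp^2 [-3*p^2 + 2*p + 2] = -6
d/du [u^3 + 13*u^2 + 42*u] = 3*u^2 + 26*u + 42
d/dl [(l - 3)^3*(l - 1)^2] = (l - 3)^2*(l - 1)*(5*l - 9)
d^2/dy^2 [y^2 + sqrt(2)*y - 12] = 2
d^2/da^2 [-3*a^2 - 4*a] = -6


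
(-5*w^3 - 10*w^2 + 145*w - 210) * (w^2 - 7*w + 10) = -5*w^5 + 25*w^4 + 165*w^3 - 1325*w^2 + 2920*w - 2100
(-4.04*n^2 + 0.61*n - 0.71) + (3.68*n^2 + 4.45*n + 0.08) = -0.36*n^2 + 5.06*n - 0.63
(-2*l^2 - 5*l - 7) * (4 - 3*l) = 6*l^3 + 7*l^2 + l - 28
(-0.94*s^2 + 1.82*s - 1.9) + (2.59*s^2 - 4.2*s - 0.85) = 1.65*s^2 - 2.38*s - 2.75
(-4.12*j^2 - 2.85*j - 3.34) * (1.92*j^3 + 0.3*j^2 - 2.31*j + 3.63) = -7.9104*j^5 - 6.708*j^4 + 2.2494*j^3 - 9.3741*j^2 - 2.6301*j - 12.1242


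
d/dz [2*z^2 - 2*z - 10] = 4*z - 2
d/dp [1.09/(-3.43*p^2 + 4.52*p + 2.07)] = (7.4774*p - 4.9268)/(-3.43*p^2 + 4.52*p + 2.07)^2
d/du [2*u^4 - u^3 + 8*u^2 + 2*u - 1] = 8*u^3 - 3*u^2 + 16*u + 2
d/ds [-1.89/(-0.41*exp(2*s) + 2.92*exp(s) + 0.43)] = (5.5188 - 1.5498*exp(s))*exp(s)/(-0.41*exp(2*s) + 2.92*exp(s) + 0.43)^2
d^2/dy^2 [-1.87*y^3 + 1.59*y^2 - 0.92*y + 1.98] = 3.18 - 11.22*y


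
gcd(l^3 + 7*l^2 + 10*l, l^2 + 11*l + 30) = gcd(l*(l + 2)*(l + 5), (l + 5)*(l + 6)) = l + 5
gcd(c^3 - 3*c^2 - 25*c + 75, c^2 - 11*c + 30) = c - 5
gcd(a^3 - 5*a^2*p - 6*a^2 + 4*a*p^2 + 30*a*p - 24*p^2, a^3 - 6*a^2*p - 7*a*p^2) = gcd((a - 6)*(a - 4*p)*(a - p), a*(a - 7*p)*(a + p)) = 1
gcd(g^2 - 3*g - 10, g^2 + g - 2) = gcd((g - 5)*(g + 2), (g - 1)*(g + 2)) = g + 2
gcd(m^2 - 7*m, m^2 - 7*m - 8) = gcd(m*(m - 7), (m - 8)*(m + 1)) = 1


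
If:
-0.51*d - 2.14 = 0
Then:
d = -4.20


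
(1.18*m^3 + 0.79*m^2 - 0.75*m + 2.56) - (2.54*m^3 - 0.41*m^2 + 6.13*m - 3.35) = -1.36*m^3 + 1.2*m^2 - 6.88*m + 5.91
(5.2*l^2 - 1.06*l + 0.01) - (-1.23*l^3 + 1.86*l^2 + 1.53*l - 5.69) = 1.23*l^3 + 3.34*l^2 - 2.59*l + 5.7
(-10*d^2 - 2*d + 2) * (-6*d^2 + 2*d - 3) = 60*d^4 - 8*d^3 + 14*d^2 + 10*d - 6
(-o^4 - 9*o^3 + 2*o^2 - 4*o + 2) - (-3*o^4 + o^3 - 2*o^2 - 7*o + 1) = 2*o^4 - 10*o^3 + 4*o^2 + 3*o + 1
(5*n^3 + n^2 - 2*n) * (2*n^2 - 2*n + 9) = 10*n^5 - 8*n^4 + 39*n^3 + 13*n^2 - 18*n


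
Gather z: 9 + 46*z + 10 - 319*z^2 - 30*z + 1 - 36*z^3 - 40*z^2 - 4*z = -36*z^3 - 359*z^2 + 12*z + 20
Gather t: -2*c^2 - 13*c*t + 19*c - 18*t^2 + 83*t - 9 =-2*c^2 + 19*c - 18*t^2 + t*(83 - 13*c) - 9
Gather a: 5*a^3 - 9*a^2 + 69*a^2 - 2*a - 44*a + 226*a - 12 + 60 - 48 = 5*a^3 + 60*a^2 + 180*a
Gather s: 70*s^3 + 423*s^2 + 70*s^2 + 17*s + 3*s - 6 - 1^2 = 70*s^3 + 493*s^2 + 20*s - 7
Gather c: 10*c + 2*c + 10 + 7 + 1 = 12*c + 18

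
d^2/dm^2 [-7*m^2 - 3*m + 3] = -14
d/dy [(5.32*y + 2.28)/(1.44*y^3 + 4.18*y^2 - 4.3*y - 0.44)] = (-15.3216*y^3 - 32.0872*y^2 - 19.0608*y + 7.4632)/(2.0736*y^6 + 12.0384*y^5 + 5.0884*y^4 - 37.2152*y^3 + 14.8116*y^2 + 3.784*y + 0.1936)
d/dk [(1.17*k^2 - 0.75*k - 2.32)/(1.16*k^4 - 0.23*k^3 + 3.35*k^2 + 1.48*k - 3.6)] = (-2.7144*k^5 + 2.8791*k^4 + 10.4198*k^3 + 2.6433*k^2 + 7.12*k + 6.1336)/(1.3456*k^8 - 0.5336*k^7 + 7.8249*k^6 + 1.8926*k^5 + 2.1897*k^4 + 11.572*k^3 - 21.9296*k^2 - 10.656*k + 12.96)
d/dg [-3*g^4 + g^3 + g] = -12*g^3 + 3*g^2 + 1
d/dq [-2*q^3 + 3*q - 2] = 3 - 6*q^2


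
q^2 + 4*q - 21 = (q - 3)*(q + 7)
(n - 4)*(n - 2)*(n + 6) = n^3 - 28*n + 48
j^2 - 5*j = j*(j - 5)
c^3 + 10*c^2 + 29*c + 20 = (c + 1)*(c + 4)*(c + 5)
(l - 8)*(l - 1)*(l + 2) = l^3 - 7*l^2 - 10*l + 16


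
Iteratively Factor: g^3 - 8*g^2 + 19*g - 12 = (g - 4)*(g^2 - 4*g + 3) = (g - 4)*(g - 1)*(g - 3)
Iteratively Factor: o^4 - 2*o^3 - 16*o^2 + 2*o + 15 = (o - 1)*(o^3 - o^2 - 17*o - 15) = (o - 5)*(o - 1)*(o^2 + 4*o + 3) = (o - 5)*(o - 1)*(o + 3)*(o + 1)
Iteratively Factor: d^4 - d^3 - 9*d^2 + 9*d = (d)*(d^3 - d^2 - 9*d + 9) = d*(d - 3)*(d^2 + 2*d - 3) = d*(d - 3)*(d - 1)*(d + 3)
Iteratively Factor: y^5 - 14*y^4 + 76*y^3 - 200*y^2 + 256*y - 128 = (y - 2)*(y^4 - 12*y^3 + 52*y^2 - 96*y + 64) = (y - 4)*(y - 2)*(y^3 - 8*y^2 + 20*y - 16) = (y - 4)*(y - 2)^2*(y^2 - 6*y + 8) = (y - 4)*(y - 2)^3*(y - 4)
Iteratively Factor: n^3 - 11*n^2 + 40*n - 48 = (n - 4)*(n^2 - 7*n + 12) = (n - 4)^2*(n - 3)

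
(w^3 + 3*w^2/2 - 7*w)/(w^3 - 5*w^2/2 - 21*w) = (w - 2)/(w - 6)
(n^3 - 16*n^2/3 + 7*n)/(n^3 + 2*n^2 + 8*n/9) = 3*(3*n^2 - 16*n + 21)/(9*n^2 + 18*n + 8)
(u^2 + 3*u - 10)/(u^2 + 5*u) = (u - 2)/u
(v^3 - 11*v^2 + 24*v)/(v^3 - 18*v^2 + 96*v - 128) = v*(v - 3)/(v^2 - 10*v + 16)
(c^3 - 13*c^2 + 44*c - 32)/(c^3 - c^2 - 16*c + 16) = (c - 8)/(c + 4)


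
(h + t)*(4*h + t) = 4*h^2 + 5*h*t + t^2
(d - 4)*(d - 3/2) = d^2 - 11*d/2 + 6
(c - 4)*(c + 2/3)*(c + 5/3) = c^3 - 5*c^2/3 - 74*c/9 - 40/9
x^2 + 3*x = x*(x + 3)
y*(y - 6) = y^2 - 6*y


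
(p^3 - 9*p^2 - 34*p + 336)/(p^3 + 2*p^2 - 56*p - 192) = (p - 7)/(p + 4)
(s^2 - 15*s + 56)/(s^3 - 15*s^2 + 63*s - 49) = (s - 8)/(s^2 - 8*s + 7)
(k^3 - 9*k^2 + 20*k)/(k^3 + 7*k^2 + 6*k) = (k^2 - 9*k + 20)/(k^2 + 7*k + 6)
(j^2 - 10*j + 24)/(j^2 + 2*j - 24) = (j - 6)/(j + 6)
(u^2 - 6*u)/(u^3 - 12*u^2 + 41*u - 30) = u/(u^2 - 6*u + 5)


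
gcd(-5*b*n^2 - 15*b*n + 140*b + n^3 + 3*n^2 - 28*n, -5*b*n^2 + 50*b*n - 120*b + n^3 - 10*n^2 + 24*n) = 5*b*n - 20*b - n^2 + 4*n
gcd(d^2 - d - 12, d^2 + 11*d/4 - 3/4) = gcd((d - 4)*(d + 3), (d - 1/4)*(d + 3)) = d + 3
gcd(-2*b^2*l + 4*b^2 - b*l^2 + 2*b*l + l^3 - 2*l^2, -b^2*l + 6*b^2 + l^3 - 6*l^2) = b + l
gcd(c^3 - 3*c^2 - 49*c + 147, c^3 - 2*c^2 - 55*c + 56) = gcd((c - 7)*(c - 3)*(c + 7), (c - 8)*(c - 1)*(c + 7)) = c + 7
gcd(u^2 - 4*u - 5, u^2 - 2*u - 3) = u + 1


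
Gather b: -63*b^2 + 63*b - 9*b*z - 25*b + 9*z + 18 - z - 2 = -63*b^2 + b*(38 - 9*z) + 8*z + 16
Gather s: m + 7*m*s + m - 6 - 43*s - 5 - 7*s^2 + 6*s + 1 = 2*m - 7*s^2 + s*(7*m - 37) - 10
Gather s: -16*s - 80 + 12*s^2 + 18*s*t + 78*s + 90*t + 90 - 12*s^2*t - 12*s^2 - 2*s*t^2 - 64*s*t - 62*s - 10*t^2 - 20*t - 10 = -12*s^2*t + s*(-2*t^2 - 46*t) - 10*t^2 + 70*t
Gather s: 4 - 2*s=4 - 2*s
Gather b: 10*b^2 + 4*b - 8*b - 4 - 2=10*b^2 - 4*b - 6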